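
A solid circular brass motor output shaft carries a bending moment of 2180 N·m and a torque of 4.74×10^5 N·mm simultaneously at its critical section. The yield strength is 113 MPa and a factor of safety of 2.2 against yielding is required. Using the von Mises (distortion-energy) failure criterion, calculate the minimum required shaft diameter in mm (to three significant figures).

d = 76.1 mm

σ_allow = σ_y/n = 113/2.2 = 51.36 MPa.
For a solid shaft σ_b = 32M/(πd³) and τ = 16T/(πd³), so the von Mises stress is σ' = (16/πd³)·√(4M²+3T²).
√(4M²+3T²) = √(4×(2.180×10^6)² + 3×(474000)²) = 4.437×10^6 N·mm.
d³ = 16×4.437×10^6/(π×51.36) = 439900 mm³.
d = 76.05 mm.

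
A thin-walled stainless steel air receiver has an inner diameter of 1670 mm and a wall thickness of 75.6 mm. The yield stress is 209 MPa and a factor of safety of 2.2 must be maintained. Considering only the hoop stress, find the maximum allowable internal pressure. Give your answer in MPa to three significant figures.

σ_allow = 209/2.2 = 95.00 MPa.
σ_h = pD/(2t) → p_allow = 2σ_allow t/D = 2×95.00×75.6/1670 = 8.601 MPa.

p_allow = 8.60 MPa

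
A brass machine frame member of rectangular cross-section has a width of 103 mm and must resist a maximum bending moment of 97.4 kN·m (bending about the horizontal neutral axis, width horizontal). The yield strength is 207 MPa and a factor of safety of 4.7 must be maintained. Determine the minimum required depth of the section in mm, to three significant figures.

h = 359 mm

σ_allow = 207/4.7 = 44.04 MPa.
For a rectangular section σ = 6M/(bh²), so h² = 6M/(b σ_allow) = 6×9.7400×10^7/(103×44.04) = 128800 mm².
h = 358.9 mm.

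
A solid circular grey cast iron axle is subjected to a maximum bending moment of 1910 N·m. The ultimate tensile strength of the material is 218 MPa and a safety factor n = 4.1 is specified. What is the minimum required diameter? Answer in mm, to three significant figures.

σ_allow = 218/4.1 = 53.17 MPa.
For a solid circular section σ = 32M/(πd³), so d³ = 32M/(π σ_allow) = 32×1910000/(π×53.17) = 365900 mm³.
d = 71.52 mm.

d = 71.5 mm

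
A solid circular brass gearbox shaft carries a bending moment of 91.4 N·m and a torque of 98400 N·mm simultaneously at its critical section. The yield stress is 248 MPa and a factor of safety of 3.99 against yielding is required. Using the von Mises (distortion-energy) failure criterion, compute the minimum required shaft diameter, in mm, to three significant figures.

σ_allow = σ_y/n = 248/3.99 = 62.16 MPa.
For a solid shaft σ_b = 32M/(πd³) and τ = 16T/(πd³), so the von Mises stress is σ' = (16/πd³)·√(4M²+3T²).
√(4M²+3T²) = √(4×(91400)² + 3×(98400)²) = 249900 N·mm.
d³ = 16×249900/(π×62.16) = 20480 mm³.
d = 27.36 mm.

d = 27.4 mm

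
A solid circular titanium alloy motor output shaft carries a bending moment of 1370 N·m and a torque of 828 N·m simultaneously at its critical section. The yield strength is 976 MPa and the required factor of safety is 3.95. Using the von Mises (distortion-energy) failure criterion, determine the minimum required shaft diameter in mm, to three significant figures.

d = 39.9 mm

σ_allow = σ_y/n = 976/3.95 = 247.1 MPa.
For a solid shaft σ_b = 32M/(πd³) and τ = 16T/(πd³), so the von Mises stress is σ' = (16/πd³)·√(4M²+3T²).
√(4M²+3T²) = √(4×(1.370×10^6)² + 3×(828000)²) = 3.093×10^6 N·mm.
d³ = 16×3.093×10^6/(π×247.1) = 63740 mm³.
d = 39.95 mm.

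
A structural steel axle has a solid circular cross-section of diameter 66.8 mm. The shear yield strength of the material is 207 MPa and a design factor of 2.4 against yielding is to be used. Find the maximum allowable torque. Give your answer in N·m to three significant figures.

τ_allow = 207/2.4 = 86.25 MPa.
For a solid shaft T_allow = τ_allow·πd³/16; πd³/16 = π×66.8³/16 = 58530 mm³.
T_allow = 86.25×58530 = 5.048×10^6 N·mm = 5048 N·m.

T_allow = 5050 N·m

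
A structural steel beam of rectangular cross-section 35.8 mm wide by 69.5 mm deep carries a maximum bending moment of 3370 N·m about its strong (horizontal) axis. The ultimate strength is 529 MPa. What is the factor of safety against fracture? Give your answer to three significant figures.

Section modulus S = bh²/6 = 35.8×69.5²/6 = 28820 mm³.
σ = M/S = 3370000/28820 = 116.9 MPa.
n = 529/116.9 = 4.524.

n = 4.52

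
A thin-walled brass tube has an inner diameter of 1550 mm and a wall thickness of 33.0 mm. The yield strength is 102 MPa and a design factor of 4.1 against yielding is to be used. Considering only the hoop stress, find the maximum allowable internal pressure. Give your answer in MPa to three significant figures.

p_allow = 1.06 MPa

σ_allow = 102/4.1 = 24.88 MPa.
σ_h = pD/(2t) → p_allow = 2σ_allow t/D = 2×24.88×33.0/1550 = 1.059 MPa.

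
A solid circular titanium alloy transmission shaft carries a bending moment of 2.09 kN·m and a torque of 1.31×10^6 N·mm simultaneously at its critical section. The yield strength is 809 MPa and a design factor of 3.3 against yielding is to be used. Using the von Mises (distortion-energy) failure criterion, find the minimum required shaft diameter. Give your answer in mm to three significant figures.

d = 46.2 mm

σ_allow = σ_y/n = 809/3.3 = 245.2 MPa.
For a solid shaft σ_b = 32M/(πd³) and τ = 16T/(πd³), so the von Mises stress is σ' = (16/πd³)·√(4M²+3T²).
√(4M²+3T²) = √(4×(2.090×10^6)² + 3×(1.310×10^6)²) = 4.756×10^6 N·mm.
d³ = 16×4.756×10^6/(π×245.2) = 98810 mm³.
d = 46.23 mm.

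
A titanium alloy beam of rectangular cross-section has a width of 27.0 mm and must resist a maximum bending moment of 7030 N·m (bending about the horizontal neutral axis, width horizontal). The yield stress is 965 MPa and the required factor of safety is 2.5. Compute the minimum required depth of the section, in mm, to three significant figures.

h = 63.6 mm

σ_allow = 965/2.5 = 386.0 MPa.
For a rectangular section σ = 6M/(bh²), so h² = 6M/(b σ_allow) = 6×7030000/(27.0×386.0) = 4047 mm².
h = 63.62 mm.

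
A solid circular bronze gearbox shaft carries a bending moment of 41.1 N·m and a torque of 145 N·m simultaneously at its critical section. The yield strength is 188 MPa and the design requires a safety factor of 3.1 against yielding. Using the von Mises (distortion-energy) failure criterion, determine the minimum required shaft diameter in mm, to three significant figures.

σ_allow = σ_y/n = 188/3.1 = 60.65 MPa.
For a solid shaft σ_b = 32M/(πd³) and τ = 16T/(πd³), so the von Mises stress is σ' = (16/πd³)·√(4M²+3T²).
√(4M²+3T²) = √(4×(41100)² + 3×(145000)²) = 264300 N·mm.
d³ = 16×264300/(π×60.65) = 22190 mm³.
d = 28.10 mm.

d = 28.1 mm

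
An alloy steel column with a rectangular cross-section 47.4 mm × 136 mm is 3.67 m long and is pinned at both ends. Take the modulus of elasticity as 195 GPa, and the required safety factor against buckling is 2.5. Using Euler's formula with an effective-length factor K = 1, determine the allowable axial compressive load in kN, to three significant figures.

Buckling occurs about the weak axis: I_min = h·b³/12 = 136×47.4³/12 = 1.207×10^6 mm⁴ (b = 47.4 mm is the smaller dimension).
Effective length L_e = KL = 1×3.67 m = 3670 mm.
Euler critical load P_cr = π²EI/L_e² = π²×195000×1.207×10^6/3670² = 172500 N.
P_allow = P_cr/n = 172500/2.5 = 68990 N.

P_allow = 69.0 kN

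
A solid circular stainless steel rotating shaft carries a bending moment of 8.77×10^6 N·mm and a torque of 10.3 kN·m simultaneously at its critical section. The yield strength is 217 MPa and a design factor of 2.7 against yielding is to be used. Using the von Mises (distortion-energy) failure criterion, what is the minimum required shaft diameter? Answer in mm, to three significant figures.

σ_allow = σ_y/n = 217/2.7 = 80.37 MPa.
For a solid shaft σ_b = 32M/(πd³) and τ = 16T/(πd³), so the von Mises stress is σ' = (16/πd³)·√(4M²+3T²).
√(4M²+3T²) = √(4×(8.770×10^6)² + 3×(1.030×10^7)²) = 2.502×10^7 N·mm.
d³ = 16×2.502×10^7/(π×80.37) = 1.585×10^6 mm³.
d = 116.6 mm.

d = 117 mm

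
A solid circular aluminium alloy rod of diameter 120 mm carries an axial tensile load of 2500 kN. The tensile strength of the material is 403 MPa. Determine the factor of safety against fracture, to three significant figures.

A = πd²/4 = 11310 mm².
σ = F/A = 2500000/11310 = 221.0 MPa.
n = 403/221.0 = 1.823.

n = 1.82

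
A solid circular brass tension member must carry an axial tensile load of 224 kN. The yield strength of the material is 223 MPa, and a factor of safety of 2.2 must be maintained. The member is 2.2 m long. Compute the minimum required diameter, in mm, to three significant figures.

d = 53.0 mm

Allowable stress σ_allow = 223/2.2 = 101.4 MPa.
Required area A = F/σ_allow = 224000/101.4 = 2210 mm².
A = πd²/4 → d = √(4A/π) = 53.04 mm.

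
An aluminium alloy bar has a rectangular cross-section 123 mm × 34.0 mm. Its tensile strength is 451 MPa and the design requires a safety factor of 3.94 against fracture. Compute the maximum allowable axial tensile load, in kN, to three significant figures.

σ_allow = 451/3.94 = 114.5 MPa.
A = 123×34.0 = 4182 mm².
F_allow = σ_allow × A = 114.5×4182 = 478700 N.

F_allow = 479 kN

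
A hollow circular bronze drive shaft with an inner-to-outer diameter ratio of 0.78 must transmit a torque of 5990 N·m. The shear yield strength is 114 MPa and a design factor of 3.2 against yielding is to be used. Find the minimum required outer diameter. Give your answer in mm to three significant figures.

d_o = 111 mm

τ_allow = 114/3.2 = 35.62 MPa.
For a hollow shaft τ = 16T/[πd_o³(1−k⁴)] with k = 0.78, so 1−k⁴ = 0.6298.
d_o³ = 16T/[π τ_allow (1−k⁴)] = 16×5990000/(π×35.62×0.6298) = 1.360×10^6 mm³.
d_o = 110.8 mm.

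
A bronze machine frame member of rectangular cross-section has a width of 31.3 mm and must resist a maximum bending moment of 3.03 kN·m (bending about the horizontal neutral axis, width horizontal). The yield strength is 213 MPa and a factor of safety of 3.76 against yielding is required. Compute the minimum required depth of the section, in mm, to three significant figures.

h = 101 mm

σ_allow = 213/3.76 = 56.65 MPa.
For a rectangular section σ = 6M/(bh²), so h² = 6M/(b σ_allow) = 6×3030000/(31.3×56.65) = 10250 mm².
h = 101.3 mm.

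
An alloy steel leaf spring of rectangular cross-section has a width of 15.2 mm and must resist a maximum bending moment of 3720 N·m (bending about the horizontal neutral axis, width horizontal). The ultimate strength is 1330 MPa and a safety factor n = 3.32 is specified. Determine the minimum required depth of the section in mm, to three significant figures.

h = 60.5 mm

σ_allow = 1330/3.32 = 400.6 MPa.
For a rectangular section σ = 6M/(bh²), so h² = 6M/(b σ_allow) = 6×3720000/(15.2×400.6) = 3666 mm².
h = 60.54 mm.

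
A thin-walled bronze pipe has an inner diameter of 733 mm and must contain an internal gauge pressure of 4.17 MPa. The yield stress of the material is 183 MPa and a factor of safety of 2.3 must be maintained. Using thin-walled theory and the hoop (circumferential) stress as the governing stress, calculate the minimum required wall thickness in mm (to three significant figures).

t = 19.2 mm

σ_allow = 183/2.3 = 79.57 MPa.
Hoop stress σ_h = pD/(2t), so t = pD/(2σ_allow) = 4.17×733/(2×79.57) = 19.21 mm.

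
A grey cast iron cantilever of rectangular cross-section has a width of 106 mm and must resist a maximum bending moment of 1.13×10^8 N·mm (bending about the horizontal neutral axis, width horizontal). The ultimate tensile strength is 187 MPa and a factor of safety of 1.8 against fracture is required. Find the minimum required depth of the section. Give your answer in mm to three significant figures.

σ_allow = 187/1.8 = 103.9 MPa.
For a rectangular section σ = 6M/(bh²), so h² = 6M/(b σ_allow) = 6×1.1300×10^8/(106×103.9) = 61570 mm².
h = 248.1 mm.

h = 248 mm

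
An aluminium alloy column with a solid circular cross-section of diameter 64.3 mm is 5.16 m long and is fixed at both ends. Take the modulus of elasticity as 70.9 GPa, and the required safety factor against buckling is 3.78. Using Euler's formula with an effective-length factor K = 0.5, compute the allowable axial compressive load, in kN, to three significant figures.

P_allow = 23.3 kN

I = πd⁴/64 = π×64.3⁴/64 = 839100 mm⁴.
Effective length L_e = KL = 0.5×5.16 m = 2580 mm.
Euler critical load P_cr = π²EI/L_e² = π²×70900×839100/2580² = 88210 N.
P_allow = P_cr/n = 88210/3.78 = 23340 N.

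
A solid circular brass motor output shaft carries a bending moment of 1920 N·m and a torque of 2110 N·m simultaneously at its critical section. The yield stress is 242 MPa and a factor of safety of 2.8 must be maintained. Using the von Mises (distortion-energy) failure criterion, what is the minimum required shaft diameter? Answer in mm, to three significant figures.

σ_allow = σ_y/n = 242/2.8 = 86.43 MPa.
For a solid shaft σ_b = 32M/(πd³) and τ = 16T/(πd³), so the von Mises stress is σ' = (16/πd³)·√(4M²+3T²).
√(4M²+3T²) = √(4×(1.920×10^6)² + 3×(2.110×10^6)²) = 5.301×10^6 N·mm.
d³ = 16×5.301×10^6/(π×86.43) = 312400 mm³.
d = 67.85 mm.

d = 67.9 mm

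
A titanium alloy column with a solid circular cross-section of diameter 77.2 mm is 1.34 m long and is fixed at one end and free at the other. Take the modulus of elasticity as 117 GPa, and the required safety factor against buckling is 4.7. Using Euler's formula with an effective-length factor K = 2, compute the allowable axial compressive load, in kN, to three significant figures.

I = πd⁴/64 = π×77.2⁴/64 = 1.744×10^6 mm⁴.
Effective length L_e = KL = 2×1.34 m = 2680 mm.
Euler critical load P_cr = π²EI/L_e² = π²×117000×1.744×10^6/2680² = 280300 N.
P_allow = P_cr/n = 280300/4.7 = 59640 N.

P_allow = 59.6 kN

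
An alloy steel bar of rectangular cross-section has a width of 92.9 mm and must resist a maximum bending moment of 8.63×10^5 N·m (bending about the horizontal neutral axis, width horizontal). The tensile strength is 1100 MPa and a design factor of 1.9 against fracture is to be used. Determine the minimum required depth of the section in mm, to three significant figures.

h = 310 mm

σ_allow = 1100/1.9 = 578.9 MPa.
For a rectangular section σ = 6M/(bh²), so h² = 6M/(b σ_allow) = 6×8.6300×10^8/(92.9×578.9) = 96270 mm².
h = 310.3 mm.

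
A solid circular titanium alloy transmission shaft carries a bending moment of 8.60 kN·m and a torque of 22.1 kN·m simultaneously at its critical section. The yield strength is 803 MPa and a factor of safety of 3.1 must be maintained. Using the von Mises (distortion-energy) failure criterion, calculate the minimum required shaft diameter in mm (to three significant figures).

d = 93.8 mm

σ_allow = σ_y/n = 803/3.1 = 259.0 MPa.
For a solid shaft σ_b = 32M/(πd³) and τ = 16T/(πd³), so the von Mises stress is σ' = (16/πd³)·√(4M²+3T²).
√(4M²+3T²) = √(4×(8.600×10^6)² + 3×(2.210×10^7)²) = 4.197×10^7 N·mm.
d³ = 16×4.197×10^7/(π×259.0) = 825100 mm³.
d = 93.79 mm.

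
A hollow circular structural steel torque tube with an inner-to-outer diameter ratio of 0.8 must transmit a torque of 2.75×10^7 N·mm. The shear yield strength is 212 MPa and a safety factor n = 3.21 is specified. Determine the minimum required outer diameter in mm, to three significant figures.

τ_allow = 212/3.21 = 66.04 MPa.
For a hollow shaft τ = 16T/[πd_o³(1−k⁴)] with k = 0.8, so 1−k⁴ = 0.5904.
d_o³ = 16T/[π τ_allow (1−k⁴)] = 16×2.7500×10^7/(π×66.04×0.5904) = 3.592×10^6 mm³.
d_o = 153.1 mm.

d_o = 153 mm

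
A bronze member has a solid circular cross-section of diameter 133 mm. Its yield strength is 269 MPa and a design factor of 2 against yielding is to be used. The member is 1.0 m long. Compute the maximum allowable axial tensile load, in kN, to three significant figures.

σ_allow = 269/2 = 134.5 MPa.
A = πd²/4 = π×133²/4 = 13890 mm².
F_allow = σ_allow × A = 134.5×13890 = 1.869×10^6 N.

F_allow = 1870 kN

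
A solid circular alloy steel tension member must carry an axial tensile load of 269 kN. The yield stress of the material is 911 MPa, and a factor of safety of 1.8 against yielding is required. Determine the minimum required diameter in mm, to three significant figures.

d = 26.0 mm

Allowable stress σ_allow = 911/1.8 = 506.1 MPa.
Required area A = F/σ_allow = 269000/506.1 = 531.5 mm².
A = πd²/4 → d = √(4A/π) = 26.01 mm.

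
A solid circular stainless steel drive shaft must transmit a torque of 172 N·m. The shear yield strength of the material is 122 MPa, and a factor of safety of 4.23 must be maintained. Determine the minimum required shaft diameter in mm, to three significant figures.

d = 31.2 mm

Allowable shear stress τ_allow = 122/4.23 = 28.84 MPa.
For a solid shaft τ = 16T/(πd³), so d³ = 16T/(π τ_allow) = 16×172000/(π×28.84) = 30370 mm³.
d = (30370)^(1/3) = 31.20 mm.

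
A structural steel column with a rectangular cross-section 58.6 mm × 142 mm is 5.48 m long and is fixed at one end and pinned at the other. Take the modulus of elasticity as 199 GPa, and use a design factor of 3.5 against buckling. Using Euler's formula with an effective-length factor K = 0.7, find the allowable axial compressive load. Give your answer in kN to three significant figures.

Buckling occurs about the weak axis: I_min = h·b³/12 = 142×58.6³/12 = 2.381×10^6 mm⁴ (b = 58.6 mm is the smaller dimension).
Effective length L_e = KL = 0.7×5.48 m = 3836 mm.
Euler critical load P_cr = π²EI/L_e² = π²×199000×2.381×10^6/3836² = 317800 N.
P_allow = P_cr/n = 317800/3.5 = 90810 N.

P_allow = 90.8 kN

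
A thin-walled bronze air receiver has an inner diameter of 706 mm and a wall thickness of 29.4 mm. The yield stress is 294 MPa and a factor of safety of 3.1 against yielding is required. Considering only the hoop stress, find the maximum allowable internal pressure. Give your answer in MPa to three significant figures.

σ_allow = 294/3.1 = 94.84 MPa.
σ_h = pD/(2t) → p_allow = 2σ_allow t/D = 2×94.84×29.4/706 = 7.899 MPa.

p_allow = 7.90 MPa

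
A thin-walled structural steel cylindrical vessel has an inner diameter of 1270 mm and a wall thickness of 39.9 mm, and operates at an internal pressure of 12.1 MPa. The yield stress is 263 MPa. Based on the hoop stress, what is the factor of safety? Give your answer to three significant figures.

σ_h = pD/(2t) = 12.1×1270/(2×39.9) = 192.6 MPa.
n = 263/192.6 = 1.366.

n = 1.37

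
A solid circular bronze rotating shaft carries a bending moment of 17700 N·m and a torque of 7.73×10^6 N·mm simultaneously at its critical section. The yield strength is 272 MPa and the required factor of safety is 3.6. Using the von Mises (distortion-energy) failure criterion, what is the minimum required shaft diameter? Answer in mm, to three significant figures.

d = 137 mm

σ_allow = σ_y/n = 272/3.6 = 75.56 MPa.
For a solid shaft σ_b = 32M/(πd³) and τ = 16T/(πd³), so the von Mises stress is σ' = (16/πd³)·√(4M²+3T²).
√(4M²+3T²) = √(4×(1.770×10^7)² + 3×(7.730×10^6)²) = 3.785×10^7 N·mm.
d³ = 16×3.785×10^7/(π×75.56) = 2.551×10^6 mm³.
d = 136.6 mm.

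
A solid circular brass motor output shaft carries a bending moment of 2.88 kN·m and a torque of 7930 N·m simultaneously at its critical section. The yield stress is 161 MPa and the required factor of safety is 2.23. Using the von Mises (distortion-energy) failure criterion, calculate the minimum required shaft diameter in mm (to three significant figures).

d = 102 mm

σ_allow = σ_y/n = 161/2.23 = 72.20 MPa.
For a solid shaft σ_b = 32M/(πd³) and τ = 16T/(πd³), so the von Mises stress is σ' = (16/πd³)·√(4M²+3T²).
√(4M²+3T²) = √(4×(2.880×10^6)² + 3×(7.930×10^6)²) = 1.489×10^7 N·mm.
d³ = 16×1.489×10^7/(π×72.20) = 1.051×10^6 mm³.
d = 101.7 mm.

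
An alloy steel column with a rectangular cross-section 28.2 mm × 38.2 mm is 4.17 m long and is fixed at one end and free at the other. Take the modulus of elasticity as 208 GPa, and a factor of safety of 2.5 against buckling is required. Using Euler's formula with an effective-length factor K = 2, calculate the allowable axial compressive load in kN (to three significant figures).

Buckling occurs about the weak axis: I_min = h·b³/12 = 38.2×28.2³/12 = 71390 mm⁴ (b = 28.2 mm is the smaller dimension).
Effective length L_e = KL = 2×4.17 m = 8340 mm.
Euler critical load P_cr = π²EI/L_e² = π²×208000×71390/8340² = 2107 N.
P_allow = P_cr/n = 2107/2.5 = 842.8 N.

P_allow = 0.843 kN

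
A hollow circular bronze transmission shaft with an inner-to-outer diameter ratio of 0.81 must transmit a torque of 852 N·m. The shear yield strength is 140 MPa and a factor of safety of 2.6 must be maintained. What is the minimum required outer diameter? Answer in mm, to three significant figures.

τ_allow = 140/2.6 = 53.85 MPa.
For a hollow shaft τ = 16T/[πd_o³(1−k⁴)] with k = 0.81, so 1−k⁴ = 0.5695.
d_o³ = 16T/[π τ_allow (1−k⁴)] = 16×852000/(π×53.85×0.5695) = 141500 mm³.
d_o = 52.11 mm.

d_o = 52.1 mm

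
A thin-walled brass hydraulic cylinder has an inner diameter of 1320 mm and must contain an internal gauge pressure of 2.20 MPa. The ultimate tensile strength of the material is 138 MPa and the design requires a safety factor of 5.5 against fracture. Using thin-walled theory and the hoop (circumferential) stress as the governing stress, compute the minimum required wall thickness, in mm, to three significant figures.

t = 57.9 mm

σ_allow = 138/5.5 = 25.09 MPa.
Hoop stress σ_h = pD/(2t), so t = pD/(2σ_allow) = 2.20×1320/(2×25.09) = 57.87 mm.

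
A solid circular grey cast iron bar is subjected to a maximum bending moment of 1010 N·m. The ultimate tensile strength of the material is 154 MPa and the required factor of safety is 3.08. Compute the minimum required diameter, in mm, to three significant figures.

d = 59.0 mm

σ_allow = 154/3.08 = 50.00 MPa.
For a solid circular section σ = 32M/(πd³), so d³ = 32M/(π σ_allow) = 32×1010000/(π×50.00) = 205800 mm³.
d = 59.04 mm.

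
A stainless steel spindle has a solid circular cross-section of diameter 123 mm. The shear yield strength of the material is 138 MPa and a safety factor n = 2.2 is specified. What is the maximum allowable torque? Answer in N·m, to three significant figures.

T_allow = 22900 N·m

τ_allow = 138/2.2 = 62.73 MPa.
For a solid shaft T_allow = τ_allow·πd³/16; πd³/16 = π×123³/16 = 365400 mm³.
T_allow = 62.73×365400 = 2.292×10^7 N·mm = 22920 N·m.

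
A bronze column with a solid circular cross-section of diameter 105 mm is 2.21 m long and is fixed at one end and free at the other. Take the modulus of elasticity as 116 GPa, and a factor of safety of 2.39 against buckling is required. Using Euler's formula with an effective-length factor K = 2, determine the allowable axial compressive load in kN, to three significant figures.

I = πd⁴/64 = π×105⁴/64 = 5.967×10^6 mm⁴.
Effective length L_e = KL = 2×2.21 m = 4420 mm.
Euler critical load P_cr = π²EI/L_e² = π²×116000×5.967×10^6/4420² = 349700 N.
P_allow = P_cr/n = 349700/2.39 = 146300 N.

P_allow = 146 kN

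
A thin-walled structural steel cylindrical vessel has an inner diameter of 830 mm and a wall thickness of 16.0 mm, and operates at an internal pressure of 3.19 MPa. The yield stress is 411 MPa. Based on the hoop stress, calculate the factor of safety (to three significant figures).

n = 4.97

σ_h = pD/(2t) = 3.19×830/(2×16.0) = 82.74 MPa.
n = 411/82.74 = 4.967.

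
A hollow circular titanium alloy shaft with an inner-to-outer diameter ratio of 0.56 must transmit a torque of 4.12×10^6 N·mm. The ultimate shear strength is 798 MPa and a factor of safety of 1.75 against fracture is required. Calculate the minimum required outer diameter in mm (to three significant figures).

τ_allow = 798/1.75 = 456.0 MPa.
For a hollow shaft τ = 16T/[πd_o³(1−k⁴)] with k = 0.56, so 1−k⁴ = 0.9017.
d_o³ = 16T/[π τ_allow (1−k⁴)] = 16×4120000/(π×456.0×0.9017) = 51030 mm³.
d_o = 37.09 mm.

d_o = 37.1 mm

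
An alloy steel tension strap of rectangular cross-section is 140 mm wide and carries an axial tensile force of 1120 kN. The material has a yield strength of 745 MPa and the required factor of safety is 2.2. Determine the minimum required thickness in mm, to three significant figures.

σ_allow = 745/2.2 = 338.6 MPa.
Required area A = F/σ_allow = 1120000/338.6 = 3307 mm².
t = A/w = 3307/140 = 23.62 mm.

t = 23.6 mm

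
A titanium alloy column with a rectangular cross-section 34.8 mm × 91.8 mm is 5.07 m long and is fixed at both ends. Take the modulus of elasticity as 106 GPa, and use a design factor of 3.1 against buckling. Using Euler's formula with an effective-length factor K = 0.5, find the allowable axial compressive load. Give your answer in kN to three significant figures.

Buckling occurs about the weak axis: I_min = h·b³/12 = 91.8×34.8³/12 = 322400 mm⁴ (b = 34.8 mm is the smaller dimension).
Effective length L_e = KL = 0.5×5.07 m = 2535 mm.
Euler critical load P_cr = π²EI/L_e² = π²×106000×322400/2535² = 52490 N.
P_allow = P_cr/n = 52490/3.1 = 16930 N.

P_allow = 16.9 kN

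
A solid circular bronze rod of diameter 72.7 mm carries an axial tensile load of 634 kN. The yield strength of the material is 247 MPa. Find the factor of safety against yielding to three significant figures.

A = πd²/4 = 4151 mm².
σ = F/A = 634000/4151 = 152.7 MPa.
n = 247/152.7 = 1.617.

n = 1.62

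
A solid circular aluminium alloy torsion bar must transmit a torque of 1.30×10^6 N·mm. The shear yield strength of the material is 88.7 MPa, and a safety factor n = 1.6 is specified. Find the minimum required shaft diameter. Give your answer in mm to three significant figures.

Allowable shear stress τ_allow = 88.7/1.6 = 55.44 MPa.
For a solid shaft τ = 16T/(πd³), so d³ = 16T/(π τ_allow) = 16×1300000/(π×55.44) = 119400 mm³.
d = (119400)^(1/3) = 49.25 mm.

d = 49.2 mm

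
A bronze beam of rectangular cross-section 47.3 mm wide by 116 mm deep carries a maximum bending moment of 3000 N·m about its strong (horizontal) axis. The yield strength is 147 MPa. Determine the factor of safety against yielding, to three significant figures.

Section modulus S = bh²/6 = 47.3×116²/6 = 106100 mm³.
σ = M/S = 3000000/106100 = 28.28 MPa.
n = 147/28.28 = 5.198.

n = 5.20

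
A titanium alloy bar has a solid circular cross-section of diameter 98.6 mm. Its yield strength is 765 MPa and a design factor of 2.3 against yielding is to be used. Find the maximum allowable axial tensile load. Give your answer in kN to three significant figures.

σ_allow = 765/2.3 = 332.6 MPa.
A = πd²/4 = π×98.6²/4 = 7636 mm².
F_allow = σ_allow × A = 332.6×7636 = 2.540×10^6 N.

F_allow = 2540 kN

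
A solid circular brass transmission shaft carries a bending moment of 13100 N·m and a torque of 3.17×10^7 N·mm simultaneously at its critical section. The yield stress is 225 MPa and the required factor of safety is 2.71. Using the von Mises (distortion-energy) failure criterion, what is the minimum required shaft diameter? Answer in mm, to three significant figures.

σ_allow = σ_y/n = 225/2.71 = 83.03 MPa.
For a solid shaft σ_b = 32M/(πd³) and τ = 16T/(πd³), so the von Mises stress is σ' = (16/πd³)·√(4M²+3T²).
√(4M²+3T²) = √(4×(1.310×10^7)² + 3×(3.170×10^7)²) = 6.084×10^7 N·mm.
d³ = 16×6.084×10^7/(π×83.03) = 3.732×10^6 mm³.
d = 155.1 mm.

d = 155 mm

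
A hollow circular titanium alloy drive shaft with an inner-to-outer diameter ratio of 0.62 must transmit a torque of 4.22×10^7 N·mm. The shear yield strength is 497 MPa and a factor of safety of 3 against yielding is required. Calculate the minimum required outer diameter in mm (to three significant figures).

τ_allow = 497/3 = 165.7 MPa.
For a hollow shaft τ = 16T/[πd_o³(1−k⁴)] with k = 0.62, so 1−k⁴ = 0.8522.
d_o³ = 16T/[π τ_allow (1−k⁴)] = 16×4.2200×10^7/(π×165.7×0.8522) = 1.522×10^6 mm³.
d_o = 115.0 mm.

d_o = 115 mm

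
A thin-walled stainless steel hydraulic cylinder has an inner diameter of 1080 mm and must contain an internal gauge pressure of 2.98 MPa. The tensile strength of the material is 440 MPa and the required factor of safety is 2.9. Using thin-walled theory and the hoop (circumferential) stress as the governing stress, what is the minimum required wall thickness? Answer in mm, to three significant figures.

σ_allow = 440/2.9 = 151.7 MPa.
Hoop stress σ_h = pD/(2t), so t = pD/(2σ_allow) = 2.98×1080/(2×151.7) = 10.61 mm.

t = 10.6 mm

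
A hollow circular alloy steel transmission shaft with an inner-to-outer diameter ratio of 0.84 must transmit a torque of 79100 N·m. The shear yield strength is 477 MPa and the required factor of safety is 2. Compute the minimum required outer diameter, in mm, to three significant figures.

d_o = 150 mm

τ_allow = 477/2 = 238.5 MPa.
For a hollow shaft τ = 16T/[πd_o³(1−k⁴)] with k = 0.84, so 1−k⁴ = 0.5021.
d_o³ = 16T/[π τ_allow (1−k⁴)] = 16×7.9100×10^7/(π×238.5×0.5021) = 3.364×10^6 mm³.
d_o = 149.8 mm.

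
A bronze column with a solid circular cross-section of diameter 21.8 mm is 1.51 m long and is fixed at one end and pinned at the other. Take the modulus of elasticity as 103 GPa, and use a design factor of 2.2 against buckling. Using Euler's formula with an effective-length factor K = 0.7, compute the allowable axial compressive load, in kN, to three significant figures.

P_allow = 4.59 kN

I = πd⁴/64 = π×21.8⁴/64 = 11090 mm⁴.
Effective length L_e = KL = 0.7×1.51 m = 1057 mm.
Euler critical load P_cr = π²EI/L_e² = π²×103000×11090/1057² = 10090 N.
P_allow = P_cr/n = 10090/2.2 = 4585 N.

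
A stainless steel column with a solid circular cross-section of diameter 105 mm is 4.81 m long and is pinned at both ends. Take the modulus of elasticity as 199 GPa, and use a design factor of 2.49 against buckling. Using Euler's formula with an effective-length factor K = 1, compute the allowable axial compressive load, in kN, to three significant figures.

P_allow = 203 kN

I = πd⁴/64 = π×105⁴/64 = 5.967×10^6 mm⁴.
Effective length L_e = KL = 1×4.81 m = 4810 mm.
Euler critical load P_cr = π²EI/L_e² = π²×199000×5.967×10^6/4810² = 506500 N.
P_allow = P_cr/n = 506500/2.49 = 203400 N.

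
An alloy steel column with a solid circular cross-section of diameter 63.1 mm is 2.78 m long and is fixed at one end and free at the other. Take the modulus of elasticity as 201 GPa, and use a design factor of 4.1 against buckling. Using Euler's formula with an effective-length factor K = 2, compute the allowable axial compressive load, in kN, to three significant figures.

P_allow = 12.2 kN

I = πd⁴/64 = π×63.1⁴/64 = 778200 mm⁴.
Effective length L_e = KL = 2×2.78 m = 5560 mm.
Euler critical load P_cr = π²EI/L_e² = π²×201000×778200/5560² = 49940 N.
P_allow = P_cr/n = 49940/4.1 = 12180 N.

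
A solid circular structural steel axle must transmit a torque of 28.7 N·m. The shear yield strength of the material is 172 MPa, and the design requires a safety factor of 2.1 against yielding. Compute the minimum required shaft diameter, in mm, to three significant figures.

d = 12.1 mm

Allowable shear stress τ_allow = 172/2.1 = 81.90 MPa.
For a solid shaft τ = 16T/(πd³), so d³ = 16T/(π τ_allow) = 16×28700/(π×81.90) = 1785 mm³.
d = (1785)^(1/3) = 12.13 mm.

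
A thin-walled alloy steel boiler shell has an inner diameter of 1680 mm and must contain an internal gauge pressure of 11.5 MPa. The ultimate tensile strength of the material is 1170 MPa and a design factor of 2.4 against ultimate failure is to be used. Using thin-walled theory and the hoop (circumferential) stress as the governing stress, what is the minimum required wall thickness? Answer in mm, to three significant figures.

t = 19.8 mm

σ_allow = 1170/2.4 = 487.5 MPa.
Hoop stress σ_h = pD/(2t), so t = pD/(2σ_allow) = 11.5×1680/(2×487.5) = 19.82 mm.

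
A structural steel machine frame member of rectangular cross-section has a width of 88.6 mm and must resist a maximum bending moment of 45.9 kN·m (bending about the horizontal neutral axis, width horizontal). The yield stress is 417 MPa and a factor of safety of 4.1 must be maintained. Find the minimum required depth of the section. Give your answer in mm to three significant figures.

σ_allow = 417/4.1 = 101.7 MPa.
For a rectangular section σ = 6M/(bh²), so h² = 6M/(b σ_allow) = 6×4.5900×10^7/(88.6×101.7) = 30560 mm².
h = 174.8 mm.

h = 175 mm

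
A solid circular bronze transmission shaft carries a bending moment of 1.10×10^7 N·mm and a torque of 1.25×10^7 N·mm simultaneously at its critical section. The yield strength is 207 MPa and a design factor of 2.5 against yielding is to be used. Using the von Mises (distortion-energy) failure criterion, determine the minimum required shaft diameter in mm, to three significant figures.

σ_allow = σ_y/n = 207/2.5 = 82.80 MPa.
For a solid shaft σ_b = 32M/(πd³) and τ = 16T/(πd³), so the von Mises stress is σ' = (16/πd³)·√(4M²+3T²).
√(4M²+3T²) = √(4×(1.100×10^7)² + 3×(1.250×10^7)²) = 3.087×10^7 N·mm.
d³ = 16×3.087×10^7/(π×82.80) = 1.899×10^6 mm³.
d = 123.8 mm.

d = 124 mm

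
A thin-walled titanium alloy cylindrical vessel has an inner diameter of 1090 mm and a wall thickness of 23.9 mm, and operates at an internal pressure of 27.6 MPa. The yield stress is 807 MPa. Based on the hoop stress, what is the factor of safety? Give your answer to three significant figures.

n = 1.28

σ_h = pD/(2t) = 27.6×1090/(2×23.9) = 629.4 MPa.
n = 807/629.4 = 1.282.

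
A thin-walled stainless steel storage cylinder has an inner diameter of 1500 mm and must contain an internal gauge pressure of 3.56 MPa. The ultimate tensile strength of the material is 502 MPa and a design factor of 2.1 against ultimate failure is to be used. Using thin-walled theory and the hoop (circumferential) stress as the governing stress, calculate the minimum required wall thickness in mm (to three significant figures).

t = 11.2 mm

σ_allow = 502/2.1 = 239.0 MPa.
Hoop stress σ_h = pD/(2t), so t = pD/(2σ_allow) = 3.56×1500/(2×239.0) = 11.17 mm.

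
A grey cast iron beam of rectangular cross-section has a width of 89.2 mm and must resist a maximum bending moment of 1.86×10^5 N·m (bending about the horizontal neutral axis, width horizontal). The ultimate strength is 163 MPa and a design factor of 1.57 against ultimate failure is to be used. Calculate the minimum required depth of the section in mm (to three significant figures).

h = 347 mm

σ_allow = 163/1.57 = 103.8 MPa.
For a rectangular section σ = 6M/(bh²), so h² = 6M/(b σ_allow) = 6×1.8600×10^8/(89.2×103.8) = 120500 mm².
h = 347.1 mm.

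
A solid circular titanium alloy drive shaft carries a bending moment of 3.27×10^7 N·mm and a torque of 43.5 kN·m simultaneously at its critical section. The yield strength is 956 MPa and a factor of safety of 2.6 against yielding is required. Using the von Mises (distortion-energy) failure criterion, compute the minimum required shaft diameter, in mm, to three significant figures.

d = 111 mm

σ_allow = σ_y/n = 956/2.6 = 367.7 MPa.
For a solid shaft σ_b = 32M/(πd³) and τ = 16T/(πd³), so the von Mises stress is σ' = (16/πd³)·√(4M²+3T²).
√(4M²+3T²) = √(4×(3.270×10^7)² + 3×(4.350×10^7)²) = 9.977×10^7 N·mm.
d³ = 16×9.977×10^7/(π×367.7) = 1.382×10^6 mm³.
d = 111.4 mm.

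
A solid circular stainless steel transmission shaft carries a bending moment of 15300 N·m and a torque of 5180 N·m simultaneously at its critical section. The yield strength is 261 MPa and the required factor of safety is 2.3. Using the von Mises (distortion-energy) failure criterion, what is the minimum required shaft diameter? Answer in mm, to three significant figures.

σ_allow = σ_y/n = 261/2.3 = 113.5 MPa.
For a solid shaft σ_b = 32M/(πd³) and τ = 16T/(πd³), so the von Mises stress is σ' = (16/πd³)·√(4M²+3T²).
√(4M²+3T²) = √(4×(1.530×10^7)² + 3×(5.180×10^6)²) = 3.189×10^7 N·mm.
d³ = 16×3.189×10^7/(π×113.5) = 1.431×10^6 mm³.
d = 112.7 mm.

d = 113 mm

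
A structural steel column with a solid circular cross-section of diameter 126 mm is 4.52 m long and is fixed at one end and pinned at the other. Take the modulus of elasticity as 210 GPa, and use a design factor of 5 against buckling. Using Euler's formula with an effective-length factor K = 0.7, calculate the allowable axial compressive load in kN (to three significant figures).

P_allow = 512 kN

I = πd⁴/64 = π×126⁴/64 = 1.237×10^7 mm⁴.
Effective length L_e = KL = 0.7×4.52 m = 3164 mm.
Euler critical load P_cr = π²EI/L_e² = π²×210000×1.237×10^7/3164² = 2.562×10^6 N.
P_allow = P_cr/n = 2.562×10^6/5 = 512300 N.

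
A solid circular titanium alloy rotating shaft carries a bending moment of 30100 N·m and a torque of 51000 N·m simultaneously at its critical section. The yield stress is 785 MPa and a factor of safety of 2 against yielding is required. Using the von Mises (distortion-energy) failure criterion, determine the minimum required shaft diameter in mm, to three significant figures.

d = 112 mm

σ_allow = σ_y/n = 785/2 = 392.5 MPa.
For a solid shaft σ_b = 32M/(πd³) and τ = 16T/(πd³), so the von Mises stress is σ' = (16/πd³)·√(4M²+3T²).
√(4M²+3T²) = √(4×(3.010×10^7)² + 3×(5.100×10^7)²) = 1.069×10^8 N·mm.
d³ = 16×1.069×10^8/(π×392.5) = 1.387×10^6 mm³.
d = 111.5 mm.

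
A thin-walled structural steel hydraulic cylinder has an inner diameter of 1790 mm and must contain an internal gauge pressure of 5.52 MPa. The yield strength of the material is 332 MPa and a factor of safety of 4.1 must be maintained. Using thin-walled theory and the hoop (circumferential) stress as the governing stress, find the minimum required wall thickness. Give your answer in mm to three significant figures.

t = 61.0 mm

σ_allow = 332/4.1 = 80.98 MPa.
Hoop stress σ_h = pD/(2t), so t = pD/(2σ_allow) = 5.52×1790/(2×80.98) = 61.01 mm.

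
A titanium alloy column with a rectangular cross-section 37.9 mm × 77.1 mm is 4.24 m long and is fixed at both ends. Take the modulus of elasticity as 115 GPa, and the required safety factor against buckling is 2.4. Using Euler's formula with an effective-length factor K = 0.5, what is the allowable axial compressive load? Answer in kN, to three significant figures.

P_allow = 36.8 kN

Buckling occurs about the weak axis: I_min = h·b³/12 = 77.1×37.9³/12 = 349800 mm⁴ (b = 37.9 mm is the smaller dimension).
Effective length L_e = KL = 0.5×4.24 m = 2120 mm.
Euler critical load P_cr = π²EI/L_e² = π²×115000×349800/2120² = 88330 N.
P_allow = P_cr/n = 88330/2.4 = 36800 N.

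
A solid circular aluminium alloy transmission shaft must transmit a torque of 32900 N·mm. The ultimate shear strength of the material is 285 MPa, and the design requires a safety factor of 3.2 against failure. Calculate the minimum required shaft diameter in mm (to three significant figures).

d = 12.3 mm

Allowable shear stress τ_allow = 285/3.2 = 89.06 MPa.
For a solid shaft τ = 16T/(πd³), so d³ = 16T/(π τ_allow) = 16×32900/(π×89.06) = 1881 mm³.
d = (1881)^(1/3) = 12.34 mm.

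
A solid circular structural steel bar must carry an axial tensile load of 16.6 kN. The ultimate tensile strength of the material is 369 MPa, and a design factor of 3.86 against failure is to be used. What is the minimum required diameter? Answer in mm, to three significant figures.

d = 14.9 mm

Allowable stress σ_allow = 369/3.86 = 95.60 MPa.
Required area A = F/σ_allow = 16600/95.60 = 173.6 mm².
A = πd²/4 → d = √(4A/π) = 14.87 mm.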